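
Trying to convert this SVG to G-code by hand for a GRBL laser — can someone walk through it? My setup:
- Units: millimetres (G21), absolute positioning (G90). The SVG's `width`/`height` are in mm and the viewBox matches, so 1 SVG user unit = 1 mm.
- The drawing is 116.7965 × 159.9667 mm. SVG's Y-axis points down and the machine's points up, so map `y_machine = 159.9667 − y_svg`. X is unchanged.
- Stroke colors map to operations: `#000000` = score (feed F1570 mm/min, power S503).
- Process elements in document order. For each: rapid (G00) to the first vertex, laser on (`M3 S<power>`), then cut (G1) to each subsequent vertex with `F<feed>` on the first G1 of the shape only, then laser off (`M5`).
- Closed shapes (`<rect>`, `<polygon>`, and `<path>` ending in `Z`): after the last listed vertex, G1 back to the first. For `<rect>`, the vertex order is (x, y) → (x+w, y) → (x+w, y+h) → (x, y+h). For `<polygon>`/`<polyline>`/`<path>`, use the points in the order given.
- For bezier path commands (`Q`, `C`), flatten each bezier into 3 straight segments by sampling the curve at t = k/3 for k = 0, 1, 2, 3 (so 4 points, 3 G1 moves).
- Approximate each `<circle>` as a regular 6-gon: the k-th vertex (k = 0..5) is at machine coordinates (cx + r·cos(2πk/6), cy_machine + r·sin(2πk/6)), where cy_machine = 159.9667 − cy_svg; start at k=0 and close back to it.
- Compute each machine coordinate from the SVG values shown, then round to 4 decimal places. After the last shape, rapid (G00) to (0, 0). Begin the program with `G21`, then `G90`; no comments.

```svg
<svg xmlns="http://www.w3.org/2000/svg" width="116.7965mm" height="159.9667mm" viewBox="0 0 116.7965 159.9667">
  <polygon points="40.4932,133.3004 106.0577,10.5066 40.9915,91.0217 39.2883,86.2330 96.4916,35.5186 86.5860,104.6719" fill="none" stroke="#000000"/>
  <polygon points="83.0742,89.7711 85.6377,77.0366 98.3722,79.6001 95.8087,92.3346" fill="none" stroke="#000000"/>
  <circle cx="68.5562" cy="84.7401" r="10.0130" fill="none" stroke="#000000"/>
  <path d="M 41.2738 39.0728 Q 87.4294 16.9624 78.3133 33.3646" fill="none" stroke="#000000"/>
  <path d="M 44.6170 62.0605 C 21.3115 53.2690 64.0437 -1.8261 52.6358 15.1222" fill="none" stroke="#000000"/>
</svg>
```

G21
G90
G00 X40.4932 Y26.6663
M3 S503
G1 X106.0577 Y149.4601 F1570
G1 X40.9915 Y68.9450
G1 X39.2883 Y73.7337
G1 X96.4916 Y124.4481
G1 X86.5860 Y55.2948
G1 X40.4932 Y26.6663
M5
G00 X83.0742 Y70.1956
M3 S503
G1 X85.6377 Y82.9301 F1570
G1 X98.3722 Y80.3666
G1 X95.8087 Y67.6321
G1 X83.0742 Y70.1956
M5
G00 X78.5692 Y75.2266
M3 S503
G1 X73.5627 Y83.8981 F1570
G1 X63.5497 Y83.8981
G1 X58.5432 Y75.2266
G1 X63.5497 Y66.5551
G1 X73.5627 Y66.5551
G1 X78.5692 Y75.2266
M5
G00 X41.2738 Y120.8939
M3 S503
G1 X65.9029 Y131.3550 F1570
G1 X78.2494 Y133.2577
G1 X78.3133 Y126.6021
M5
G00 X44.6170 Y97.9062
M3 S503
G1 X38.8730 Y117.7490 F1570
G1 X50.4480 Y142.1616
G1 X52.6358 Y144.8445
M5
G00 X0.0000 Y0.0000

Since the viewBox matches the mm dimensions, user units are millimetres directly. The only transform is the Y-flip y_m = 159.9667 − y_svg.

Shape 1 is a closed polygon drawn with `<polygon>`. Its stroke #000000 means score at S503, F1570. After flipping Y the toolpath is (40.4932,26.6663) → (106.0577,149.4601) → (40.9915,68.9450) → (39.2883,73.7337) → (96.4916,124.4481) → (86.5860,55.2948) → (40.4932,26.6663), returning to the start.

Shape 2 is a regular polygon drawn with `<polygon>`. Its stroke #000000 means score at S503, F1570. After flipping Y the toolpath is (83.0742,70.1956) → (85.6377,82.9301) → (98.3722,80.3666) → (95.8087,67.6321) → (83.0742,70.1956), returning to the start.

Shape 3 is a circle drawn with `<circle>`. Its stroke #000000 means score at S503, F1570. After flipping Y the toolpath is (78.5692,75.2266) → (73.5627,83.8981) → (63.5497,83.8981) → (58.5432,75.2266) → (63.5497,66.5551) → (73.5627,66.5551) → (78.5692,75.2266), returning to the start.

Shape 4 is a quadratic bezier drawn with `<path>`. Its stroke #000000 means score at S503, F1570. After flipping Y the toolpath is (41.2738,120.8939) → (65.9029,131.3550) → (78.2494,133.2577) → (78.3133,126.6021).

Shape 5 is a cubic bezier drawn with `<path>`. Its stroke #000000 means score at S503, F1570. After flipping Y the toolpath is (44.6170,97.9062) → (38.8730,117.7490) → (50.4480,142.1616) → (52.6358,144.8445).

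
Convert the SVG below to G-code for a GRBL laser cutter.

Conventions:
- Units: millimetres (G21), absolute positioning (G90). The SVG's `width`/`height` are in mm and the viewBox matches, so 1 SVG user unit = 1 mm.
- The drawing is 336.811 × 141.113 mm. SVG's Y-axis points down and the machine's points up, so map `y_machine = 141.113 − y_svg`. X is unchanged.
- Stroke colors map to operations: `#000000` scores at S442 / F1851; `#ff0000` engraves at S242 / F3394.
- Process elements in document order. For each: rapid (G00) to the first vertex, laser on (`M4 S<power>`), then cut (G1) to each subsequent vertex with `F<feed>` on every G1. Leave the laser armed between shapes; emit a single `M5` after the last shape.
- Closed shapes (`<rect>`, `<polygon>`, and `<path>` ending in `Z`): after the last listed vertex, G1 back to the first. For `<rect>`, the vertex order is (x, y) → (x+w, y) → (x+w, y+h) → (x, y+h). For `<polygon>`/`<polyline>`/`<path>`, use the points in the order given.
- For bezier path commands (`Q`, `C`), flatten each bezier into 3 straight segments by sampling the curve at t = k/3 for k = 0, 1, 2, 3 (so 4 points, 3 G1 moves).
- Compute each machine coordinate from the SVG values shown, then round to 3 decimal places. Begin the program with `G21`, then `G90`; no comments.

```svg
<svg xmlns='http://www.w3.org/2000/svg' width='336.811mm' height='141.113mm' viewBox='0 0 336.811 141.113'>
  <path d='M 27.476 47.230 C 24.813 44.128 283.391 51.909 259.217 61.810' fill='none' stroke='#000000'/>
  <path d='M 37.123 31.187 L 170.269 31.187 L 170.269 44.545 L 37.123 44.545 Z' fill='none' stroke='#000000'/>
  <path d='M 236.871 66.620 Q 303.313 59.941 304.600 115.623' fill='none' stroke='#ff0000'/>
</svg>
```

G21
G90
G00 X27.476 Y93.883
M4 S442
G1 X91.745 Y93.682 F1851
G1 X209.288 Y88.173 F1851
G1 X259.217 Y79.303 F1851
G00 X37.123 Y109.926
M4 S442
G1 X170.269 Y109.926 F1851
G1 X170.269 Y96.568 F1851
G1 X37.123 Y96.568 F1851
G1 X37.123 Y109.926 F1851
G00 X236.871 Y74.493
M4 S242
G1 X273.926 Y72.017 F3394
G1 X296.503 Y55.682 F3394
G1 X304.600 Y25.490 F3394
M5

viewBox `0 0 336.811 141.113` with mm width/height → 1 unit = 1 mm. Flip: y_m = 141.113 − y_svg.

**Shape 1** — `<path>` cubic bezier, stroke `#000000` → score (S442, F1851). Control points (SVG): P0=(27.476,47.230), P1=(24.813,44.128), P2=(283.391,51.909), P3=(259.217,61.810); sampled at t=k/3. Machine vertices: (27.476,93.883) → (91.745,93.682) → (209.288,88.173) → (259.217,79.303). Open path.

**Shape 2** — `<path>` rectangle, stroke `#000000` → score (S442, F1851). Machine vertices: (37.123,109.926) → (170.269,109.926) → (170.269,96.568) → (37.123,96.568) → (37.123,109.926). Closed: final G1 returns to the first vertex.

**Shape 3** — `<path>` quadratic bezier, stroke `#ff0000` → engrave (S242, F3394). Control points (SVG): P0=(236.871,66.620), P1=(303.313,59.941), P2=(304.600,115.623); sampled at t=k/3. Machine vertices: (236.871,74.493) → (273.926,72.017) → (296.503,55.682) → (304.600,25.490). Open path.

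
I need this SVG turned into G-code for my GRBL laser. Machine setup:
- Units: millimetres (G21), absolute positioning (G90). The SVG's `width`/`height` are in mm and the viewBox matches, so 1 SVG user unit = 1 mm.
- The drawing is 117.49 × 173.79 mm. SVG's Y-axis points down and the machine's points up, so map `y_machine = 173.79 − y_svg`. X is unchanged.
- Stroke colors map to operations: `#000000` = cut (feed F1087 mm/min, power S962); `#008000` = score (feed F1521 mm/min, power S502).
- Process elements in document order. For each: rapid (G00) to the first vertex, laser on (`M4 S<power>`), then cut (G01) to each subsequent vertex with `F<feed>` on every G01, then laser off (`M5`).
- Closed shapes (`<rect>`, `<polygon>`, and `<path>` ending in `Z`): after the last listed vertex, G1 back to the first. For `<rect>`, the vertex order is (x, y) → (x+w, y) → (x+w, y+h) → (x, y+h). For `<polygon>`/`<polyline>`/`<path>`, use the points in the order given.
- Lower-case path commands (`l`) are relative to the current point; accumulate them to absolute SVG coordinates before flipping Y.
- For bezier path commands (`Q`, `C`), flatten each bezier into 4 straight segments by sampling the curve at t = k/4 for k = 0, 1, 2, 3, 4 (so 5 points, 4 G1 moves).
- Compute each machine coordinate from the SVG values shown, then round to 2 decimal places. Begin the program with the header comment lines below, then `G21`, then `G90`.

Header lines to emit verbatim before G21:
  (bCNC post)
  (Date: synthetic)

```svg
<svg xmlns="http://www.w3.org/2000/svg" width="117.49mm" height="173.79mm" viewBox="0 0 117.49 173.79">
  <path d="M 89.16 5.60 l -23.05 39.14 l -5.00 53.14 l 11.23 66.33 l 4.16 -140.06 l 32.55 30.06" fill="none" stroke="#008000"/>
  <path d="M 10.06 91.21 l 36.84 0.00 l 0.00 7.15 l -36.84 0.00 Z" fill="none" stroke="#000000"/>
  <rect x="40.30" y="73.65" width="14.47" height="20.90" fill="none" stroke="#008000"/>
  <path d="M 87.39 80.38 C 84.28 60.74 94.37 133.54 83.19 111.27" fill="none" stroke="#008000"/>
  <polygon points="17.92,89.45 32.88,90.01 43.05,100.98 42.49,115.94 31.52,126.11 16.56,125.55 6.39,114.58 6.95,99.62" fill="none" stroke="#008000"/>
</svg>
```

Since the viewBox matches the mm dimensions, user units are millimetres directly. The only transform is the Y-flip y_m = 173.79 − y_svg.

Shape 1 is a open polyline drawn with `<path>`. Its stroke #008000 means score at S502, F1521. After flipping Y the toolpath is (89.16,168.19) → (66.11,129.05) → (61.11,75.91) → (72.34,9.58) → (76.50,149.64) → (109.05,119.58).

Shape 2 is a rectangle drawn with `<path>`. Its stroke #000000 means cut at S962, F1087. After flipping Y the toolpath is (10.06,82.58) → (46.90,82.58) → (46.90,75.43) → (10.06,75.43) → (10.06,82.58), returning to the start.

Shape 3 is a rectangle drawn with `<rect>`. Its stroke #008000 means score at S502, F1521. After flipping Y the toolpath is (40.30,100.14) → (54.77,100.14) → (54.77,79.24) → (40.30,79.24) → (40.30,100.14), returning to the start.

Shape 4 is a cubic bezier drawn with `<path>`. Its stroke #008000 means score at S502, F1521. After flipping Y the toolpath is (87.39,93.41) → (86.99,93.74) → (88.32,76.98) → (88.13,60.71) → (83.19,62.52).

Shape 5 is a regular polygon drawn with `<polygon>`. Its stroke #008000 means score at S502, F1521. After flipping Y the toolpath is (17.92,84.34) → (32.88,83.78) → (43.05,72.81) → (42.49,57.85) → (31.52,47.68) → (16.56,48.24) → (6.39,59.21) → (6.95,74.17) → (17.92,84.34), returning to the start.

(bCNC post)
(Date: synthetic)
G21
G90
G00 X89.16 Y168.19
M4 S502
G01 X66.11 Y129.05 F1521
G01 X61.11 Y75.91 F1521
G01 X72.34 Y9.58 F1521
G01 X76.50 Y149.64 F1521
G01 X109.05 Y119.58 F1521
M5
G00 X10.06 Y82.58
M4 S962
G01 X46.90 Y82.58 F1087
G01 X46.90 Y75.43 F1087
G01 X10.06 Y75.43 F1087
G01 X10.06 Y82.58 F1087
M5
G00 X40.30 Y100.14
M4 S502
G01 X54.77 Y100.14 F1521
G01 X54.77 Y79.24 F1521
G01 X40.30 Y79.24 F1521
G01 X40.30 Y100.14 F1521
M5
G00 X87.39 Y93.41
M4 S502
G01 X86.99 Y93.74 F1521
G01 X88.32 Y76.98 F1521
G01 X88.13 Y60.71 F1521
G01 X83.19 Y62.52 F1521
M5
G00 X17.92 Y84.34
M4 S502
G01 X32.88 Y83.78 F1521
G01 X43.05 Y72.81 F1521
G01 X42.49 Y57.85 F1521
G01 X31.52 Y47.68 F1521
G01 X16.56 Y48.24 F1521
G01 X6.39 Y59.21 F1521
G01 X6.95 Y74.17 F1521
G01 X17.92 Y84.34 F1521
M5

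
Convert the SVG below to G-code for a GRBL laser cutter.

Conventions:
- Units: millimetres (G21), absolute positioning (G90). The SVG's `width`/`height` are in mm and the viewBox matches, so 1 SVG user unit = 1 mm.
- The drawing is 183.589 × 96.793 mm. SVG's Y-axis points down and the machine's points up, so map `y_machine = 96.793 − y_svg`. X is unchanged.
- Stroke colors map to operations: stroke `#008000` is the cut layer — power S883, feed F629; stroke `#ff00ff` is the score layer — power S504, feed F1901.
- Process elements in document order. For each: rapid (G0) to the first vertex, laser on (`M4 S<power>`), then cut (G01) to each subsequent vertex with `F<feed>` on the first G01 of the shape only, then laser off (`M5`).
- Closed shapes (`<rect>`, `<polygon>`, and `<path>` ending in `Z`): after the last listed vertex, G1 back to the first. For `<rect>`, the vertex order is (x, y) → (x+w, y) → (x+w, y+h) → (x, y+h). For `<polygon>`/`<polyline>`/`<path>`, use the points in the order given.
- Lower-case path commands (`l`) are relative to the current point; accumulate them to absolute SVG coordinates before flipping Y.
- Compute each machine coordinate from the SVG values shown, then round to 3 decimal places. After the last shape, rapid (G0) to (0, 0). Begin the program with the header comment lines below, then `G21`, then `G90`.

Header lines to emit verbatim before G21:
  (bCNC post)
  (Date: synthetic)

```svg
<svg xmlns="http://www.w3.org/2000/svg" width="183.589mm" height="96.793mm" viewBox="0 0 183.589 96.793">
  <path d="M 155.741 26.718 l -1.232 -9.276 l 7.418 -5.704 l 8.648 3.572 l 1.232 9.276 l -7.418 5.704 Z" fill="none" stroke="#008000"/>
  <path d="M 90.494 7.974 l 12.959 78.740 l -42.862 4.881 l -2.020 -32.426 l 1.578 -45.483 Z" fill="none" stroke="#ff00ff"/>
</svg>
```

Since the viewBox matches the mm dimensions, user units are millimetres directly. The only transform is the Y-flip y_m = 96.793 − y_svg.

Shape 1 is a regular polygon drawn with `<path>`. Its stroke #008000 means cut at S883, F629. After flipping Y the toolpath is (155.741,70.075) → (154.509,79.351) → (161.927,85.055) → (170.575,81.483) → (171.807,72.207) → (164.389,66.503) → (155.741,70.075), returning to the start.

Shape 2 is a closed polygon drawn with `<path>`. Its stroke #ff00ff means score at S504, F1901. After flipping Y the toolpath is (90.494,88.819) → (103.453,10.079) → (60.591,5.198) → (58.571,37.624) → (60.149,83.107) → (90.494,88.819), returning to the start.

(bCNC post)
(Date: synthetic)
G21
G90
G0 X155.741 Y70.075
M4 S883
G01 X154.509 Y79.351 F629
G01 X161.927 Y85.055
G01 X170.575 Y81.483
G01 X171.807 Y72.207
G01 X164.389 Y66.503
G01 X155.741 Y70.075
M5
G0 X90.494 Y88.819
M4 S504
G01 X103.453 Y10.079 F1901
G01 X60.591 Y5.198
G01 X58.571 Y37.624
G01 X60.149 Y83.107
G01 X90.494 Y88.819
M5
G0 X0.000 Y0.000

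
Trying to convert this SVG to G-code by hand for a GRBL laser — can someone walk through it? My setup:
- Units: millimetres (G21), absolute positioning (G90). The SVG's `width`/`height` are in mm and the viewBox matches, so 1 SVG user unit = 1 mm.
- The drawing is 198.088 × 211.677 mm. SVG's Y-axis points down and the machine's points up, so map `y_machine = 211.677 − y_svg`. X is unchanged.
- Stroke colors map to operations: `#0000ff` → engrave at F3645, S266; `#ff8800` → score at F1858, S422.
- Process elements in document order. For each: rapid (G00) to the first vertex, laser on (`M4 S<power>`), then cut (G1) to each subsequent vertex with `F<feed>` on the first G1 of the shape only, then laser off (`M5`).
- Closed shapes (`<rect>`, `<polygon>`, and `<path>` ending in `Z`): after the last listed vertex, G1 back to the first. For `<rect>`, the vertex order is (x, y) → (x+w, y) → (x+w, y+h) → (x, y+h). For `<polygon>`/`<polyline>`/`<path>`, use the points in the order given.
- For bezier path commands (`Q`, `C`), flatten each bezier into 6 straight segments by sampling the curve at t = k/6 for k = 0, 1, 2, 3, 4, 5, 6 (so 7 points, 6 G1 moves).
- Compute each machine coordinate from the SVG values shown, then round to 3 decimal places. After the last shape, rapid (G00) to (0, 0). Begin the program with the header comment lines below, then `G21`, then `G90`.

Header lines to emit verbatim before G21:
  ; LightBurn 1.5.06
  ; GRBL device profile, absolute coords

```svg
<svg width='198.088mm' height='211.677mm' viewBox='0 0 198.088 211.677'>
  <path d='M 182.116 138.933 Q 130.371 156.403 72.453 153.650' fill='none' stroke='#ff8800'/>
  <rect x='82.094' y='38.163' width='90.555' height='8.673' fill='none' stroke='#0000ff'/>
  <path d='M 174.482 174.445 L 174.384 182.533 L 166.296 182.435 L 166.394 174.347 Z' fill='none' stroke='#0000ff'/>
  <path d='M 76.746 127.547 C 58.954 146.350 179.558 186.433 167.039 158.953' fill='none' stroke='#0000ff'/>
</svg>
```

viewBox `0 0 198.088 211.677` with mm width/height → 1 unit = 1 mm. Flip: y_m = 211.677 − y_svg.

**Shape 1** — `<path>` quadratic bezier, stroke `#ff8800` → score (S422, F1858). Control points (SVG): P0=(182.116,138.933), P1=(130.371,156.403), P2=(72.453,153.650); sampled at t=k/6. Machine vertices: (182.116,72.744) → (164.696,67.482) → (146.933,63.344) → (128.828,60.330) → (110.379,58.439) → (91.588,57.671) → (72.453,58.027). Open path.

**Shape 2** — `<rect>` rectangle, stroke `#0000ff` → engrave (S266, F3645). Machine vertices: (82.094,173.514) → (172.649,173.514) → (172.649,164.841) → (82.094,164.841) → (82.094,173.514). Closed: final G1 returns to the first vertex.

**Shape 3** — `<path>` regular polygon, stroke `#0000ff` → engrave (S266, F3645). Machine vertices: (174.482,37.232) → (174.384,29.144) → (166.296,29.242) → (166.394,37.330) → (174.482,37.232). Closed: final G1 returns to the first vertex.

**Shape 4** — `<path>` cubic bezier, stroke `#0000ff` → engrave (S266, F3645). Control points (SVG): P0=(76.746,127.547), P1=(58.954,146.350), P2=(179.558,186.433), P3=(167.039,158.953); sampled at t=k/6. Machine vertices: (76.746,84.130) → (78.126,73.366) → (95.030,61.524) → (119.915,51.071) → (145.240,44.475) → (163.462,44.203) → (167.039,52.724). Open path.

; LightBurn 1.5.06
; GRBL device profile, absolute coords
G21
G90
G00 X182.116 Y72.744
M4 S422
G1 X164.696 Y67.482 F1858
G1 X146.933 Y63.344
G1 X128.828 Y60.330
G1 X110.379 Y58.439
G1 X91.588 Y57.671
G1 X72.453 Y58.027
M5
G00 X82.094 Y173.514
M4 S266
G1 X172.649 Y173.514 F3645
G1 X172.649 Y164.841
G1 X82.094 Y164.841
G1 X82.094 Y173.514
M5
G00 X174.482 Y37.232
M4 S266
G1 X174.384 Y29.144 F3645
G1 X166.296 Y29.242
G1 X166.394 Y37.330
G1 X174.482 Y37.232
M5
G00 X76.746 Y84.130
M4 S266
G1 X78.126 Y73.366 F3645
G1 X95.030 Y61.524
G1 X119.915 Y51.071
G1 X145.240 Y44.475
G1 X163.462 Y44.203
G1 X167.039 Y52.724
M5
G00 X0.000 Y0.000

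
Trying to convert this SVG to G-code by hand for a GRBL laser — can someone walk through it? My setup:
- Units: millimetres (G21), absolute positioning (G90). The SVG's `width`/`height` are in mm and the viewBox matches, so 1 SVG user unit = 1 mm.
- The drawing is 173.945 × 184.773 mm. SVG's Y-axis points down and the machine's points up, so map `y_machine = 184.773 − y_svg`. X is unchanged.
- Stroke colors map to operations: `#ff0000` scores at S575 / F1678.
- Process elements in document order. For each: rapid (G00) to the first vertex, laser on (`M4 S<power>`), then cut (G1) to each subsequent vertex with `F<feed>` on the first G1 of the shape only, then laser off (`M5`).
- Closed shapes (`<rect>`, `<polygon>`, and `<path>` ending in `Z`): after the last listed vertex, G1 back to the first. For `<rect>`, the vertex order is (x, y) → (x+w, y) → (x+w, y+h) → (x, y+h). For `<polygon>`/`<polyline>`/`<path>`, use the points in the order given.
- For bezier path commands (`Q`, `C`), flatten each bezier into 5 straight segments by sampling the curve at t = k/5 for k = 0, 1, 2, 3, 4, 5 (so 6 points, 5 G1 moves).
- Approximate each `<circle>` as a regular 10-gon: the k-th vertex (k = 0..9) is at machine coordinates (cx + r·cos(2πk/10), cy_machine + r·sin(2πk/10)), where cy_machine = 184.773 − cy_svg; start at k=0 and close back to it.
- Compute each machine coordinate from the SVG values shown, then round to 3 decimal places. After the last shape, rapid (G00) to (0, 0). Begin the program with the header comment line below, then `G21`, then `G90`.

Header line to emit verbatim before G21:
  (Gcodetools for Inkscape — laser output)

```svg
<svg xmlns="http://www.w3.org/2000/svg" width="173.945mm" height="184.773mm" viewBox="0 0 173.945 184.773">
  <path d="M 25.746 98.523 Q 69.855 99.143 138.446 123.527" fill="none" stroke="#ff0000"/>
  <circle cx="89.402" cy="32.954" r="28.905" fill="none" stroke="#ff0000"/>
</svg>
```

(Gcodetools for Inkscape — laser output)
G21
G90
G00 X25.746 Y86.250
M4 S575
G1 X44.369 Y85.051 F1678
G1 X64.950 Y81.952
G1 X87.490 Y76.951
G1 X111.989 Y70.049
G1 X138.446 Y61.246
M5
G00 X118.307 Y151.819
M4 S575
G1 X112.787 Y168.809 F1678
G1 X98.334 Y179.309
G1 X80.470 Y179.309
G1 X66.017 Y168.809
G1 X60.497 Y151.819
G1 X66.017 Y134.829
G1 X80.470 Y124.329
G1 X98.334 Y124.329
G1 X112.787 Y134.829
G1 X118.307 Y151.819
M5
G00 X0.000 Y0.000

viewBox `0 0 173.945 184.773` with mm width/height → 1 unit = 1 mm. Flip: y_m = 184.773 − y_svg.

**Shape 1** — `<path>` quadratic bezier, stroke `#ff0000` → score (S575, F1678). Control points (SVG): P0=(25.746,98.523), P1=(69.855,99.143), P2=(138.446,123.527); sampled at t=k/5. Machine vertices: (25.746,86.250) → (44.369,85.051) → (64.950,81.952) → (87.490,76.951) → (111.989,70.049) → (138.446,61.246). Open path.

**Shape 2** — `<circle>` circle, stroke `#ff0000` → score (S575, F1678). Machine vertices: (118.307,151.819) → (112.787,168.809) → (98.334,179.309) → (80.470,179.309) → (66.017,168.809) → (60.497,151.819) → (66.017,134.829) → (80.470,124.329) → (98.334,124.329) → (112.787,134.829) → (118.307,151.819). Closed: final G1 returns to the first vertex.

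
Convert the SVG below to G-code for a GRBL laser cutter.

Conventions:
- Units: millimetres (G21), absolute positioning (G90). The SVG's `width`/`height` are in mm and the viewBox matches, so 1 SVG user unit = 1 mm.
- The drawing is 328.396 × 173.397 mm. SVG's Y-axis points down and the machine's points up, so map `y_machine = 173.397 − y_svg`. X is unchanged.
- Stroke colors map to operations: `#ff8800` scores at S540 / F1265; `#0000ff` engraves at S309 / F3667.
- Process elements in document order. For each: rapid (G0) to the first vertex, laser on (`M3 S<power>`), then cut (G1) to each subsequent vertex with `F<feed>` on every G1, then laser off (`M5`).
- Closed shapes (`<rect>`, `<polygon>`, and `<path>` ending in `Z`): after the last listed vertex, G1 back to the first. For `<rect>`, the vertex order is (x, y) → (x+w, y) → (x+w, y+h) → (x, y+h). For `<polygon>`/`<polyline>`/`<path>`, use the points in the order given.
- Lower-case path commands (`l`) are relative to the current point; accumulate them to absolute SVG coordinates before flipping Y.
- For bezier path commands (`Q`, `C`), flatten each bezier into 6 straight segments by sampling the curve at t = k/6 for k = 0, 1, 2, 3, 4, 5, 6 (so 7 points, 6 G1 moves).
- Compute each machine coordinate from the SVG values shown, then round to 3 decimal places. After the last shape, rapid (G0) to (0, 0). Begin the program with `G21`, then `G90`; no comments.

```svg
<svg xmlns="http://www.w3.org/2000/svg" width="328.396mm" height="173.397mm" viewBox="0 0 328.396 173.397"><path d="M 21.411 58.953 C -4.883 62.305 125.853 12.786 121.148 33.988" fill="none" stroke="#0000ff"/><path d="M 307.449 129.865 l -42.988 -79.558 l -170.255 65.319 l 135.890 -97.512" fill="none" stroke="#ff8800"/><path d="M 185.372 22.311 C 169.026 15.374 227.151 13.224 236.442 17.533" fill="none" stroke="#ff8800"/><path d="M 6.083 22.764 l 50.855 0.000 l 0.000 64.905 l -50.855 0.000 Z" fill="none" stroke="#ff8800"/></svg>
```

G21
G90
G0 X21.411 Y114.444
M3 S309
G1 X19.996 Y116.602 F3667
G1 X36.628 Y124.138 F3667
G1 X63.184 Y133.620 F3667
G1 X91.538 Y141.615 F3667
G1 X113.568 Y144.689 F3667
G1 X121.148 Y139.409 F3667
M5
G0 X307.449 Y43.532
M3 S540
G1 X264.461 Y123.090 F1265
G1 X94.206 Y57.771 F1265
G1 X230.096 Y155.283 F1265
M5
G0 X185.372 Y151.086
M3 S540
G1 X182.834 Y154.148 F1265
G1 X189.283 Y156.365 F1265
G1 X201.293 Y157.692 F1265
G1 X215.440 Y158.082 F1265
G1 X228.298 Y157.488 F1265
G1 X236.442 Y155.864 F1265
M5
G0 X6.083 Y150.633
M3 S540
G1 X56.938 Y150.633 F1265
G1 X56.938 Y85.728 F1265
G1 X6.083 Y85.728 F1265
G1 X6.083 Y150.633 F1265
M5
G0 X0.000 Y0.000

Since the viewBox matches the mm dimensions, user units are millimetres directly. The only transform is the Y-flip y_m = 173.397 − y_svg.

Shape 1 is a cubic bezier drawn with `<path>`. Its stroke #0000ff means engrave at S309, F3667. After flipping Y the toolpath is (21.411,114.444) → (19.996,116.602) → (36.628,124.138) → (63.184,133.620) → (91.538,141.615) → (113.568,144.689) → (121.148,139.409).

Shape 2 is a open polyline drawn with `<path>`. Its stroke #ff8800 means score at S540, F1265. After flipping Y the toolpath is (307.449,43.532) → (264.461,123.090) → (94.206,57.771) → (230.096,155.283).

Shape 3 is a cubic bezier drawn with `<path>`. Its stroke #ff8800 means score at S540, F1265. After flipping Y the toolpath is (185.372,151.086) → (182.834,154.148) → (189.283,156.365) → (201.293,157.692) → (215.440,158.082) → (228.298,157.488) → (236.442,155.864).

Shape 4 is a rectangle drawn with `<path>`. Its stroke #ff8800 means score at S540, F1265. After flipping Y the toolpath is (6.083,150.633) → (56.938,150.633) → (56.938,85.728) → (6.083,85.728) → (6.083,150.633), returning to the start.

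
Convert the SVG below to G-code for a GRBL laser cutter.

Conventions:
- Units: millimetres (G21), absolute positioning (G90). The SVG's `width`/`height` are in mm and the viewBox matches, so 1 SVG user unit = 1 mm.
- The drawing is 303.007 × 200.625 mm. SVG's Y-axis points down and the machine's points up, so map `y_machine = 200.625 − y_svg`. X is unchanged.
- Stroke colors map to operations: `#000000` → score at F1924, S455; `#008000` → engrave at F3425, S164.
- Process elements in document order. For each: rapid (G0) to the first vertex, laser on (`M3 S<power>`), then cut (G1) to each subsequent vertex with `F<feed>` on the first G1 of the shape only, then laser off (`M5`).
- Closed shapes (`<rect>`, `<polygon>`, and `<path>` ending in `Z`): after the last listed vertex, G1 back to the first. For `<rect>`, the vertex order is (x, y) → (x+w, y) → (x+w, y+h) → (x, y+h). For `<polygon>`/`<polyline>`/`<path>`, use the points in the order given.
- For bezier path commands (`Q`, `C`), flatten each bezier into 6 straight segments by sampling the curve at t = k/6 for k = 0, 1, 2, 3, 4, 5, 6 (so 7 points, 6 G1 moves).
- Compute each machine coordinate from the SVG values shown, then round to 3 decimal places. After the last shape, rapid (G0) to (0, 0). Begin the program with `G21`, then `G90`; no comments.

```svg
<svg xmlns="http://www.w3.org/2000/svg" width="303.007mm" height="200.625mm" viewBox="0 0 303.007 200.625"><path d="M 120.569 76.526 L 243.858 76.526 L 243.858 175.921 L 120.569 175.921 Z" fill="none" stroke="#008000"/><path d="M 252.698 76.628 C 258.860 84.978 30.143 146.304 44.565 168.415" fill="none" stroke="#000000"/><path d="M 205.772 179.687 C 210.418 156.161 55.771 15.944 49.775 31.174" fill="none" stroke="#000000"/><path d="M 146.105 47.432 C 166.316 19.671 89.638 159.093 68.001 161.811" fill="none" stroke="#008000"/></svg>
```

Since the viewBox matches the mm dimensions, user units are millimetres directly. The only transform is the Y-flip y_m = 200.625 − y_svg.

Shape 1 is a rectangle drawn with `<path>`. Its stroke #008000 means engrave at S164, F3425. After flipping Y the toolpath is (120.569,124.099) → (243.858,124.099) → (243.858,24.704) → (120.569,24.704) → (120.569,124.099), returning to the start.

Shape 2 is a cubic bezier drawn with `<path>`. Its stroke #000000 means score at S455, F1924. After flipping Y the toolpath is (252.698,123.997) → (238.419,115.834) → (198.271,101.403) → (145.534,83.264) → (93.485,63.978) → (55.403,46.107) → (44.565,32.210).

Shape 3 is a cubic bezier drawn with `<path>`. Its stroke #000000 means score at S455, F1924. After flipping Y the toolpath is (205.772,20.938) → (196.246,41.165) → (168.726,73.282) → (131.764,109.728) → (93.916,142.945) → (63.735,165.372) → (49.775,169.451).

Shape 4 is a cubic bezier drawn with `<path>`. Its stroke #008000 means engrave at S164, F3425. After flipping Y the toolpath is (146.105,153.193) → (148.840,154.548) → (139.647,136.481) → (122.746,107.433) → (102.358,75.845) → (82.703,50.158) → (68.001,38.814).

G21
G90
G0 X120.569 Y124.099
M3 S164
G1 X243.858 Y124.099 F3425
G1 X243.858 Y24.704
G1 X120.569 Y24.704
G1 X120.569 Y124.099
M5
G0 X252.698 Y123.997
M3 S455
G1 X238.419 Y115.834 F1924
G1 X198.271 Y101.403
G1 X145.534 Y83.264
G1 X93.485 Y63.978
G1 X55.403 Y46.107
G1 X44.565 Y32.210
M5
G0 X205.772 Y20.938
M3 S455
G1 X196.246 Y41.165 F1924
G1 X168.726 Y73.282
G1 X131.764 Y109.728
G1 X93.916 Y142.945
G1 X63.735 Y165.372
G1 X49.775 Y169.451
M5
G0 X146.105 Y153.193
M3 S164
G1 X148.840 Y154.548 F3425
G1 X139.647 Y136.481
G1 X122.746 Y107.433
G1 X102.358 Y75.845
G1 X82.703 Y50.158
G1 X68.001 Y38.814
M5
G0 X0.000 Y0.000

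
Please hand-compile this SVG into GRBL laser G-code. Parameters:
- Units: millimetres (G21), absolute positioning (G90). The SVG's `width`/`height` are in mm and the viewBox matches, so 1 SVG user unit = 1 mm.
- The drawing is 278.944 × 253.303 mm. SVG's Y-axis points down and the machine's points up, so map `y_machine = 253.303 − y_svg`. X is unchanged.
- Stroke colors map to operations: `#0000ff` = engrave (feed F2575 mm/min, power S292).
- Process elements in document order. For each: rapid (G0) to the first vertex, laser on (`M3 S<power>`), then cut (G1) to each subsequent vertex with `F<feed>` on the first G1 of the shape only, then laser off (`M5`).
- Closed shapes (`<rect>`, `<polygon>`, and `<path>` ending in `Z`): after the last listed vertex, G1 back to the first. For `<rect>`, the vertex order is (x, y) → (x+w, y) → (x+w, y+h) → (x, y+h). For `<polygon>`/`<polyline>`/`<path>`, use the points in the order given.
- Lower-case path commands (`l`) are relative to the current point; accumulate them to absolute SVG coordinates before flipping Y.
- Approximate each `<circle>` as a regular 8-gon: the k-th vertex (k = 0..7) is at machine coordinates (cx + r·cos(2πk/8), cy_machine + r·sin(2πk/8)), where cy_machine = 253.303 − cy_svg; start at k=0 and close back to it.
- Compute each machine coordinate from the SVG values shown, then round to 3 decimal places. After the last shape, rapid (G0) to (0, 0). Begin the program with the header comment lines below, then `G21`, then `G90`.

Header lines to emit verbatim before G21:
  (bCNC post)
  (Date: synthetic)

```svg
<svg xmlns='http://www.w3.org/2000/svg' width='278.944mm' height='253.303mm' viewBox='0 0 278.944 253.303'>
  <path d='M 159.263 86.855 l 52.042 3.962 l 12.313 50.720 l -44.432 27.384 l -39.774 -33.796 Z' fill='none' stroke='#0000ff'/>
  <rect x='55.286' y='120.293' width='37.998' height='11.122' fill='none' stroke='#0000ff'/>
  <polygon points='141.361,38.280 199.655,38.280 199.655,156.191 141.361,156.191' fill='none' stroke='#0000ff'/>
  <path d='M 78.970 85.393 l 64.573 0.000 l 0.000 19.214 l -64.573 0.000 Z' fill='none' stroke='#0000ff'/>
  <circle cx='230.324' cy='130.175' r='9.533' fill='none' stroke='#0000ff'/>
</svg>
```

Since the viewBox matches the mm dimensions, user units are millimetres directly. The only transform is the Y-flip y_m = 253.303 − y_svg.

Shape 1 is a regular polygon drawn with `<path>`. Its stroke #0000ff means engrave at S292, F2575. After flipping Y the toolpath is (159.263,166.448) → (211.305,162.486) → (223.618,111.766) → (179.186,84.382) → (139.412,118.178) → (159.263,166.448), returning to the start.

Shape 2 is a rectangle drawn with `<rect>`. Its stroke #0000ff means engrave at S292, F2575. After flipping Y the toolpath is (55.286,133.010) → (93.284,133.010) → (93.284,121.888) → (55.286,121.888) → (55.286,133.010), returning to the start.

Shape 3 is a rectangle drawn with `<polygon>`. Its stroke #0000ff means engrave at S292, F2575. After flipping Y the toolpath is (141.361,215.023) → (199.655,215.023) → (199.655,97.112) → (141.361,97.112) → (141.361,215.023), returning to the start.

Shape 4 is a rectangle drawn with `<path>`. Its stroke #0000ff means engrave at S292, F2575. After flipping Y the toolpath is (78.970,167.910) → (143.543,167.910) → (143.543,148.696) → (78.970,148.696) → (78.970,167.910), returning to the start.

Shape 5 is a circle drawn with `<circle>`. Its stroke #0000ff means engrave at S292, F2575. After flipping Y the toolpath is (239.857,123.128) → (237.065,129.869) → (230.324,132.661) → (223.583,129.869) → (220.791,123.128) → (223.583,116.387) → (230.324,113.595) → (237.065,116.387) → (239.857,123.128), returning to the start.

(bCNC post)
(Date: synthetic)
G21
G90
G0 X159.263 Y166.448
M3 S292
G1 X211.305 Y162.486 F2575
G1 X223.618 Y111.766
G1 X179.186 Y84.382
G1 X139.412 Y118.178
G1 X159.263 Y166.448
M5
G0 X55.286 Y133.010
M3 S292
G1 X93.284 Y133.010 F2575
G1 X93.284 Y121.888
G1 X55.286 Y121.888
G1 X55.286 Y133.010
M5
G0 X141.361 Y215.023
M3 S292
G1 X199.655 Y215.023 F2575
G1 X199.655 Y97.112
G1 X141.361 Y97.112
G1 X141.361 Y215.023
M5
G0 X78.970 Y167.910
M3 S292
G1 X143.543 Y167.910 F2575
G1 X143.543 Y148.696
G1 X78.970 Y148.696
G1 X78.970 Y167.910
M5
G0 X239.857 Y123.128
M3 S292
G1 X237.065 Y129.869 F2575
G1 X230.324 Y132.661
G1 X223.583 Y129.869
G1 X220.791 Y123.128
G1 X223.583 Y116.387
G1 X230.324 Y113.595
G1 X237.065 Y116.387
G1 X239.857 Y123.128
M5
G0 X0.000 Y0.000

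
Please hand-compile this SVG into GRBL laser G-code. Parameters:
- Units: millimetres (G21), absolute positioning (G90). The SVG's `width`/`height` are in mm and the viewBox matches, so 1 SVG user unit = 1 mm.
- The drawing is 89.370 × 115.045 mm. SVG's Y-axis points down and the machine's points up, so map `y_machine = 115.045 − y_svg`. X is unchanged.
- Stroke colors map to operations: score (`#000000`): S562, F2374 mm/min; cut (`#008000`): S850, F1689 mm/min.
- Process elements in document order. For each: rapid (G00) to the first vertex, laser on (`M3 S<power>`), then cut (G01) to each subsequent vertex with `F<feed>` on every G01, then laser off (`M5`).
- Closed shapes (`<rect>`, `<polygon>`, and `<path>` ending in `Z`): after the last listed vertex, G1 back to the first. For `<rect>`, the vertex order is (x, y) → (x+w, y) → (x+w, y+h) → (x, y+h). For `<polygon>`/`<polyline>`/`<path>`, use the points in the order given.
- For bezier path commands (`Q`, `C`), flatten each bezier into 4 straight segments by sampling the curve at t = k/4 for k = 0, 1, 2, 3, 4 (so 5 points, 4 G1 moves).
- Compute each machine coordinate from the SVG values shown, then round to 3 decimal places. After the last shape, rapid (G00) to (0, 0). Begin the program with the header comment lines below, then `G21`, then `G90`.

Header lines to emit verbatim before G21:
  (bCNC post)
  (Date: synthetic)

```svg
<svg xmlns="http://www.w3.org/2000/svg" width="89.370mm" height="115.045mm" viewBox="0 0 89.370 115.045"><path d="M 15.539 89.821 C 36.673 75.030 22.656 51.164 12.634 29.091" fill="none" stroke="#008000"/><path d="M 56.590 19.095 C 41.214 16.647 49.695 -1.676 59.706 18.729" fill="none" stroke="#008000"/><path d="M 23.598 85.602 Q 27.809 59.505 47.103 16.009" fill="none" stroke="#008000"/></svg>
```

1 u = 1 mm; y_m = 115.045 − y.

[1] `<path>` cubic bezier, #008000→cut S850 F1689: (15.539,25.224) → (25.410,37.849) → (25.770,52.858) → (20.288,69.233) → (12.634,85.954)

[2] `<path>` cubic bezier, #008000→cut S850 F1689: (56.590,95.950) → (49.182,99.909) → (48.628,104.703) → (52.833,105.211) → (59.706,96.316)

[3] `<path>` quadratic bezier, #008000→cut S850 F1689: (23.598,29.443) → (26.646,43.579) → (31.580,59.890) → (38.399,78.375) → (47.103,99.036)

(bCNC post)
(Date: synthetic)
G21
G90
G00 X15.539 Y25.224
M3 S850
G01 X25.410 Y37.849 F1689
G01 X25.770 Y52.858 F1689
G01 X20.288 Y69.233 F1689
G01 X12.634 Y85.954 F1689
M5
G00 X56.590 Y95.950
M3 S850
G01 X49.182 Y99.909 F1689
G01 X48.628 Y104.703 F1689
G01 X52.833 Y105.211 F1689
G01 X59.706 Y96.316 F1689
M5
G00 X23.598 Y29.443
M3 S850
G01 X26.646 Y43.579 F1689
G01 X31.580 Y59.890 F1689
G01 X38.399 Y78.375 F1689
G01 X47.103 Y99.036 F1689
M5
G00 X0.000 Y0.000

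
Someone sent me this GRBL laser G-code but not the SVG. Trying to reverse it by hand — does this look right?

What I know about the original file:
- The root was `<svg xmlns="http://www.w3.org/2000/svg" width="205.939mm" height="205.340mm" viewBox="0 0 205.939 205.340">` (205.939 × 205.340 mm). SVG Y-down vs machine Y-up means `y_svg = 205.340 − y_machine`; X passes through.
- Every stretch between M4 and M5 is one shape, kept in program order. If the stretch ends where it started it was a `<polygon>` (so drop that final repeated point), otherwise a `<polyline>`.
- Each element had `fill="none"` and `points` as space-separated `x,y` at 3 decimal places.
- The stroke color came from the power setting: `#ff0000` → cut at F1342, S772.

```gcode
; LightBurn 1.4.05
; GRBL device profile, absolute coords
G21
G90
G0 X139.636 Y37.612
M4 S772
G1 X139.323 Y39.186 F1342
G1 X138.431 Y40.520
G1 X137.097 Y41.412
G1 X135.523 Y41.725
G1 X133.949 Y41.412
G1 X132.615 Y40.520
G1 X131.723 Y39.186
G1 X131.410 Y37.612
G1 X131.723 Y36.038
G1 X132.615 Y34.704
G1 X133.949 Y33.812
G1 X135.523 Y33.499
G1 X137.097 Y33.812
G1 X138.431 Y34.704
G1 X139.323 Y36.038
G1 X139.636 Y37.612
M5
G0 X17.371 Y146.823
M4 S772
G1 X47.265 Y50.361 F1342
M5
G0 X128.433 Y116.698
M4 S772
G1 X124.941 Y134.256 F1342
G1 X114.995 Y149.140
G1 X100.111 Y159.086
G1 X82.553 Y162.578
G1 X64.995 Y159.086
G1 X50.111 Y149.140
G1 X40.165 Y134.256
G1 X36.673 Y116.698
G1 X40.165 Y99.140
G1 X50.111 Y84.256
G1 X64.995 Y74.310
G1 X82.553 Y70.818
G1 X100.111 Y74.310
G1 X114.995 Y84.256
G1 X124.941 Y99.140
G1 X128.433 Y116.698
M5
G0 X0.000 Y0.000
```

<svg xmlns="http://www.w3.org/2000/svg" width="205.939mm" height="205.340mm" viewBox="0 0 205.939 205.340">
  <polygon points="139.636,167.728 139.323,166.154 138.431,164.820 137.097,163.928 135.523,163.615 133.949,163.928 132.615,164.820 131.723,166.154 131.410,167.728 131.723,169.302 132.615,170.636 133.949,171.528 135.523,171.841 137.097,171.528 138.431,170.636 139.323,169.302" fill="none" stroke="#ff0000"/>
  <polyline points="17.371,58.517 47.265,154.979" fill="none" stroke="#ff0000"/>
  <polygon points="128.433,88.642 124.941,71.084 114.995,56.200 100.111,46.254 82.553,42.762 64.995,46.254 50.111,56.200 40.165,71.084 36.673,88.642 40.165,106.200 50.111,121.084 64.995,131.030 82.553,134.522 100.111,131.030 114.995,121.084 124.941,106.200" fill="none" stroke="#ff0000"/>
</svg>

Each laser-on run becomes one SVG element. Flip Y back into SVG space with y_svg = 205.340 − y_machine. Every run uses S772, so all elements get stroke `#ff0000` (cut).

Run 1: The run returns to its start, so emit a `<polygon>` with points (Y-flipped): 139.636,167.728 139.323,166.154 138.431,164.820 137.097,163.928 135.523,163.615 133.949,163.928 132.615,164.820 131.723,166.154 131.410,167.728 131.723,169.302 132.615,170.636 133.949,171.528 135.523,171.841 137.097,171.528 138.431,170.636 139.323,169.302.

Run 2: The run is open, so emit a `<polyline>` with points (Y-flipped): 17.371,58.517 47.265,154.979.

Run 3: The run returns to its start, so emit a `<polygon>` with points (Y-flipped): 128.433,88.642 124.941,71.084 114.995,56.200 100.111,46.254 82.553,42.762 64.995,46.254 50.111,56.200 40.165,71.084 36.673,88.642 40.165,106.200 50.111,121.084 64.995,131.030 82.553,134.522 100.111,131.030 114.995,121.084 124.941,106.200.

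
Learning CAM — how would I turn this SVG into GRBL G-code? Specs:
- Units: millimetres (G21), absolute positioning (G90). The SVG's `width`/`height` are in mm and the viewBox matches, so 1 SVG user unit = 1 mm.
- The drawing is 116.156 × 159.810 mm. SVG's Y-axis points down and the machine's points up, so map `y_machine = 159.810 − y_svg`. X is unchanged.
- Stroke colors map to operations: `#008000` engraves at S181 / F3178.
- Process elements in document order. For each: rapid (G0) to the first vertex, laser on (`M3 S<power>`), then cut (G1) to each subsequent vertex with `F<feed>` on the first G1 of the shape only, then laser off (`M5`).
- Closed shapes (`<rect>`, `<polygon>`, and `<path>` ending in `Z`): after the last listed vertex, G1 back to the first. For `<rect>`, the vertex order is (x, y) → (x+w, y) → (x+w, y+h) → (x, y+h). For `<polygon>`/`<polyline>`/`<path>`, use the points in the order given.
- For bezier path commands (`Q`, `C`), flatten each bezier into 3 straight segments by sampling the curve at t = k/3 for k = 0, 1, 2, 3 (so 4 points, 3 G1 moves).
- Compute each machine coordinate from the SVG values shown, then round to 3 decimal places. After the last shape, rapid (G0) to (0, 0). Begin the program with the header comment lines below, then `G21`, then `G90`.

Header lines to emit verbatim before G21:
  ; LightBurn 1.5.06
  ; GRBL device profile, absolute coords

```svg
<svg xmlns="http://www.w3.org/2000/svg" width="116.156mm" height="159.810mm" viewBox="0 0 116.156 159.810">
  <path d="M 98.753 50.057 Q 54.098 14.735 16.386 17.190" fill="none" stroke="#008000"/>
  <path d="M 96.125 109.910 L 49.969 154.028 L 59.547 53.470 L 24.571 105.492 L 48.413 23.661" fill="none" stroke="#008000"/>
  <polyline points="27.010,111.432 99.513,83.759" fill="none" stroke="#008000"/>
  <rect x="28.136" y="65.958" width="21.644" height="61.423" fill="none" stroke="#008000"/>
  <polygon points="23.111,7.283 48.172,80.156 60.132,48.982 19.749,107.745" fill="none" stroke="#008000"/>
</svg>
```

viewBox `0 0 116.156 159.810` with mm width/height → 1 unit = 1 mm. Flip: y_m = 159.810 − y_svg.

**Shape 1** — `<path>` quadratic bezier, stroke `#008000` → engrave (S181, F3178). Control points (SVG): P0=(98.753,50.057), P1=(54.098,14.735), P2=(16.386,17.190); sampled at t=k/3. Machine vertices: (98.753,109.753) → (69.754,129.104) → (42.299,140.059) → (16.386,142.620). Open path.

**Shape 2** — `<path>` open polyline, stroke `#008000` → engrave (S181, F3178). Machine vertices: (96.125,49.900) → (49.969,5.782) → (59.547,106.340) → (24.571,54.318) → (48.413,136.149). Open path.

**Shape 3** — `<polyline>` line segment, stroke `#008000` → engrave (S181, F3178). Machine vertices: (27.010,48.378) → (99.513,76.051). Open path.

**Shape 4** — `<rect>` rectangle, stroke `#008000` → engrave (S181, F3178). Machine vertices: (28.136,93.852) → (49.780,93.852) → (49.780,32.429) → (28.136,32.429) → (28.136,93.852). Closed: final G1 returns to the first vertex.

**Shape 5** — `<polygon>` closed polygon, stroke `#008000` → engrave (S181, F3178). Machine vertices: (23.111,152.527) → (48.172,79.654) → (60.132,110.828) → (19.749,52.065) → (23.111,152.527). Closed: final G1 returns to the first vertex.

; LightBurn 1.5.06
; GRBL device profile, absolute coords
G21
G90
G0 X98.753 Y109.753
M3 S181
G1 X69.754 Y129.104 F3178
G1 X42.299 Y140.059
G1 X16.386 Y142.620
M5
G0 X96.125 Y49.900
M3 S181
G1 X49.969 Y5.782 F3178
G1 X59.547 Y106.340
G1 X24.571 Y54.318
G1 X48.413 Y136.149
M5
G0 X27.010 Y48.378
M3 S181
G1 X99.513 Y76.051 F3178
M5
G0 X28.136 Y93.852
M3 S181
G1 X49.780 Y93.852 F3178
G1 X49.780 Y32.429
G1 X28.136 Y32.429
G1 X28.136 Y93.852
M5
G0 X23.111 Y152.527
M3 S181
G1 X48.172 Y79.654 F3178
G1 X60.132 Y110.828
G1 X19.749 Y52.065
G1 X23.111 Y152.527
M5
G0 X0.000 Y0.000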